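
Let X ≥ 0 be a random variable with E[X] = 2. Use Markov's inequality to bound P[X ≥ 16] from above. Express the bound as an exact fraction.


μ = E[X] = 2, a = 16.
Markov: P[X ≥ 16] ≤ μ/a = (2)/16 = 1/8.
Numerically: ≈ 0.12500.
(Since a = 16 > μ = 2.00000, the bound 1/8 is < 1 and informative.)

P[X ≥ 16] ≤ 1/8 ≈ 0.12500.


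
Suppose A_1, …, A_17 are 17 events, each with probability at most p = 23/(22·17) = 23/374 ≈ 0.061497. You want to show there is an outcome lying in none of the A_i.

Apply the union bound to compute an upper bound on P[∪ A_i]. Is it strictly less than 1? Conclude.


Union bound: P[∪_{i=1}^{17} A_i] ≤ Σ_i P[A_i] ≤ 17·p = 17·(23/374) = 23/22.
Numerically: 23/22 ≈ 1.045455.
Is 23/22 < 1? NO.
Since the bound 23/22 is ≥ 1, the union bound is uninformative here; it does NOT by itself certify existence.

17·p = 23/22 ≈ 1.045455; existence NOT certified by the union bound.


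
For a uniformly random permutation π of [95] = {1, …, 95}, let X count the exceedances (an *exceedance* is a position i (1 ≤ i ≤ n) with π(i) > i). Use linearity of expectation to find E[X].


Write X = Σ_{i=1}^{95} X_i, where X_i = 1_{π(i) > i}.
For each fixed i, π(i) is uniform over {1, …, 95} (marginal of a uniform permutation), so P[π(i) > i] = (n − i)/n. Summing: Σ_{i=1}^{95} (n − i)/n = (0 + 1 + … + 94)/95 = 95(95 − 1)/(2·95) = (95 − 1)/2.
Hence E[X] = Σ_{i=1}^{95} (95 − i)/95 = 47 ≈ 47.0000.

E[X] = 47 = 47.0000.


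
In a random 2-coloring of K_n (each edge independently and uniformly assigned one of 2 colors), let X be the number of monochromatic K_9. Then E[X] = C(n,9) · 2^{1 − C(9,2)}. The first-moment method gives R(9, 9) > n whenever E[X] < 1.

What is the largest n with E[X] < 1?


We need C(n, 9) · 2^{1 − 36} < 1, i.e. C(n, 9) < 2^{36 − 1} = 34359738368.
Check values of n near the boundary:
  n = 59: C(59, 9) = 12565671261; 12565671261 < 34359738368? YES
  n = 60: C(60, 9) = 14783142660; 14783142660 < 34359738368? YES
  n = 61: C(61, 9) = 17341763505; 17341763505 < 34359738368? YES
  n = 62: C(62, 9) = 20286591270; 20286591270 < 34359738368? YES
  n = 63: C(63, 9) = 23667689815; 23667689815 < 34359738368? YES
  n = 64: C(64, 9) = 27540584512; 27540584512 < 34359738368? YES
  n = 65: C(65, 9) = 31966749880; 31966749880 < 34359738368? YES
  n = 66: C(66, 9) = 37014131440; 37014131440 < 34359738368? NO
  n = 67: C(67, 9) = 42757703560; 42757703560 < 34359738368? NO
The largest n with C(n, 9) < 34359738368 is n = 65 (where E[X] = 3995843735/4294967296 ≈ 0.930). Hence R(9, 9) > 65, i.e. R(9, 9) ≥ 66.

Largest n = 65; hence R(9, 9) > 65.


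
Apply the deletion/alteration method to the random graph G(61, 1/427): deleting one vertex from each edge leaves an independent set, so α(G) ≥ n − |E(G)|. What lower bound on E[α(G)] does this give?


E[|E(G)|] = C(61, 2)·p = 1830 · (1/427) = 30/7.
E[α(G)] ≥ n − E[|E(G)|] = 61 − 30/7 = 397/7.
Numerically: ≈ 56.7143.
(This is only a lower bound; the true E[α(G)] may be larger.)

E[α(G)] ≥ 397/7 ≈ 56.7143.


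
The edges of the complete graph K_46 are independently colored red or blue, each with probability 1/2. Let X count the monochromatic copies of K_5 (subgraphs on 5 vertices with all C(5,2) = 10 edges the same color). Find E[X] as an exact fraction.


Let X = Σ_S X_S over the C(46, 5) = 1370754 subsets S of size 5, where X_S = 1 if the K_5 on S is monochromatic.
For a fixed S, the K_5 on S has C(5, 2) = 10 edges. P[all 10 edges red] = (1/2)^10, and likewise for blue, so P[monochromatic] = 2·(1/2)^10 = 2^{1 − 10} = 1/512.
By linearity: E[X] = C(46, 5) · 2^{1 − 10} = 1370754 · 1/512 = 685377/256.
Numerically: E[X] ≈ 2677.25391.

E[X] = C(46,5)·2^(1−C(5,2)) = 685377/256 ≈ 2677.25391.


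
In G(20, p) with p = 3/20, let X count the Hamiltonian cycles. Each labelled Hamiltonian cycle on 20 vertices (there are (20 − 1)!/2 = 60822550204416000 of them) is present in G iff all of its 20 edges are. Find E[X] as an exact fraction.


K_20 has (20 − 1)!/2 = 60822550204416000 labelled Hamiltonian cycles.
For each such Hamiltonian cycle H, let X_H = 1 if all 20 edges of H are present in G. Then P[X_H = 1] = p^{20} = (3/20)^{20} = 3486784401/104857600000000000000000000.
Summing the indicators: E[X] = Σ_H E[X_H] = 60822550204416000 · p^{20} = 60822550204416000 · 3486784401/104857600000000000000000000 = 51776152168407487821/25600000000000000000.
Numerically: E[X] ≈ 2.0225.

E[X] = 60822550204416000 · (3/20)^{20} = 51776152168407487821/25600000000000000000 ≈ 2.0225.


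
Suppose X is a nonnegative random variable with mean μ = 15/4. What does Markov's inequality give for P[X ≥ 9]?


μ = E[X] = 15/4, a = 9.
Markov: P[X ≥ 9] ≤ μ/a = (15/4)/9 = 5/12.
Numerically: ≈ 0.4167.
(Since a = 9 > μ = 3.7500, the bound 5/12 is < 1 and informative.)

P[X ≥ 9] ≤ 5/12 ≈ 0.4167.


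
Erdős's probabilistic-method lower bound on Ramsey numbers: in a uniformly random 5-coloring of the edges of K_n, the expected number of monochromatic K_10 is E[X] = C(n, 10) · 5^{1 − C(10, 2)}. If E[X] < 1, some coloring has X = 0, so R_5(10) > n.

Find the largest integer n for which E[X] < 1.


We need C(n, 10) · 5^{1 − 45} < 1, i.e. C(n, 10) < 5^{45 − 1} = 5684341886080801486968994140625.
Check values of n near the boundary:
  n = 5389: C(5389, 10) = 5645340767466558997768874792926; 5645340767466558997768874792926 < 5684341886080801486968994140625? YES
  n = 5390: C(5390, 10) = 5655833965919099070255434039753; 5655833965919099070255434039753 < 5684341886080801486968994140625? YES
  n = 5391: C(5391, 10) = 5666344714787188828795213697883; 5666344714787188828795213697883 < 5684341886080801486968994140625? YES
  n = 5392: C(5392, 10) = 5676873040158402483252283957448; 5676873040158402483252283957448 < 5684341886080801486968994140625? YES
  n = 5393: C(5393, 10) = 5687418968154238267170642278008; 5687418968154238267170642278008 < 5684341886080801486968994140625? NO
  n = 5394: C(5394, 10) = 5697982524930156243149785372878; 5697982524930156243149785372878 < 5684341886080801486968994140625? NO
The largest n with C(n, 10) < 5684341886080801486968994140625 is n = 5392 (where E[X] = 5676873040158402483252283957448/5684341886080801486968994140625 ≈ 0.99869). Hence R_5(10) > 5392, i.e. R_5(10) ≥ 5393.

Largest n = 5392; hence R_5(10) > 5392.


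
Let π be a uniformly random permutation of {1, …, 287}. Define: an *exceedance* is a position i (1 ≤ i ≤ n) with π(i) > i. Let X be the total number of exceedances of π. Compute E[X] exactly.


Write X = Σ_{i=1}^{287} X_i, where X_i = 1_{π(i) > i}.
For each fixed i, π(i) is uniform over {1, …, 287} (marginal of a uniform permutation), so P[π(i) > i] = (n − i)/n. Summing: Σ_{i=1}^{287} (n − i)/n = (0 + 1 + … + 286)/287 = 287(287 − 1)/(2·287) = (287 − 1)/2.
Hence E[X] = Σ_{i=1}^{287} (287 − i)/287 = 143 ≈ 143.000000.

E[X] = 143 = 143.000000.


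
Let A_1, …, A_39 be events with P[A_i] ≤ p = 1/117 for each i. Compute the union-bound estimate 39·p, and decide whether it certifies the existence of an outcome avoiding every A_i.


Union bound: P[∪_{i=1}^{39} A_i] ≤ Σ_i P[A_i] ≤ 39·p = 39·(1/117) = 1/3.
Numerically: 1/3 ≈ 0.333.
Is 1/3 < 1? YES.
Since P[∪ A_i] ≤ 1/3 < 1, the complement has P[∩ A_i^c] ≥ 1 − 1/3 = 2/3 > 0, so some outcome avoids every A_i.

39·p = 1/3 ≈ 0.333; existence CERTIFIED by the union bound.


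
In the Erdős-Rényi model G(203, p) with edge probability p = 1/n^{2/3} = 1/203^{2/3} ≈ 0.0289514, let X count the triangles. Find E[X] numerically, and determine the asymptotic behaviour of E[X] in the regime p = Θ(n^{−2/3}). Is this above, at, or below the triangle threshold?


Number of potential triangles: C(203, 3) = 1373701.
Each occurs with probability p³ ≈ (0.0289514)³ ≈ 2.42665437e-05.
By linearity: E[X] = C(203, 3)·p³ ≈ 1373701 · 2.42665437e-05 ≈ 33.334975.
Since α = 2/3 < 1, p = c/n^{2/3} ≫ 1/n is above the triangle threshold p ~ 1/n. Asymptotically E[X] ~ (c³/6)·n^{3(1−α)} = (1³/6)·n^{1} → ∞; triangles are abundant w.h.p.

E[X] ≈ 33.334975; in regime p = Θ(1/n^{2/3}) E[X] diverges (above the triangle threshold p ~ 1/n).


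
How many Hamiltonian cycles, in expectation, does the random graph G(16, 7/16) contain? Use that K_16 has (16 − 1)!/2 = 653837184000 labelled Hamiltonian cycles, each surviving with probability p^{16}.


K_16 has (16 − 1)!/2 = 653837184000 labelled Hamiltonian cycles.
For each such Hamiltonian cycle H, let X_H = 1 if all 16 edges of H are present in G. Then P[X_H = 1] = p^{16} = (7/16)^{16} = 33232930569601/18446744073709551616.
Summing the indicators: E[X] = Σ_H E[X_H] = 653837184000 · p^{16} = 653837184000 · 33232930569601/18446744073709551616 = 21219654042671322112875/18014398509481984.
Numerically: E[X] ≈ 1.17793e+06.

E[X] = 653837184000 · (7/16)^{16} = 21219654042671322112875/18014398509481984 ≈ 1.17793e+06.


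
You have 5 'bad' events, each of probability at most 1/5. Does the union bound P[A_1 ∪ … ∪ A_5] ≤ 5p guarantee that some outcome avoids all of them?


Union bound: P[∪_{i=1}^{5} A_i] ≤ Σ_i P[A_i] ≤ 5·p = 5·(1/5) = 1.
Numerically: 1 ≈ 1.0000.
Is 1 < 1? NO.
Since the bound 1 is ≥ 1, the union bound is uninformative here; it does NOT by itself certify existence.

5·p = 1 ≈ 1.0000; existence NOT certified by the union bound.


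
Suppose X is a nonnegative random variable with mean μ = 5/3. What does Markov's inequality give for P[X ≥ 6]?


μ = E[X] = 5/3, a = 6.
Markov: P[X ≥ 6] ≤ μ/a = (5/3)/6 = 5/18.
Numerically: ≈ 0.278.
(Since a = 6 > μ = 1.667, the bound 5/18 is < 1 and informative.)

P[X ≥ 6] ≤ 5/18 ≈ 0.278.


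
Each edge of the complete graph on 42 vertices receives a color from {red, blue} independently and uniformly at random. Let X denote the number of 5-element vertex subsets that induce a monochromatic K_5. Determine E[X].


Let X = Σ_S X_S over the C(42, 5) = 850668 subsets S of size 5, where X_S = 1 if the K_5 on S is monochromatic.
For a fixed S, the K_5 on S has C(5, 2) = 10 edges. P[all 10 edges red] = (1/2)^10, and likewise for blue, so P[monochromatic] = 2·(1/2)^10 = 2^{1 − 10} = 1/512.
Summing: E[X] = C(42, 5) · 2^{1 − 10} = 850668 · 1/512 = 212667/128.
Numerically: E[X] ≈ 1661.460938.

E[X] = C(42,5)·2^(1−C(5,2)) = 212667/128 ≈ 1661.460938.


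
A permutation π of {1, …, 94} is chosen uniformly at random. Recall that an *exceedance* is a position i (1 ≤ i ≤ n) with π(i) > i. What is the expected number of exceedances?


Write X = Σ_{i=1}^{94} X_i, where X_i = 1_{π(i) > i}.
For each fixed i, π(i) is uniform over {1, …, 94} (marginal of a uniform permutation), so P[π(i) > i] = (n − i)/n. Summing: Σ_{i=1}^{94} (n − i)/n = (0 + 1 + … + 93)/94 = 94(94 − 1)/(2·94) = (94 − 1)/2.
Hence E[X] = Σ_{i=1}^{94} (94 − i)/94 = 93/2 ≈ 46.500000.

E[X] = 93/2 = 46.500000.


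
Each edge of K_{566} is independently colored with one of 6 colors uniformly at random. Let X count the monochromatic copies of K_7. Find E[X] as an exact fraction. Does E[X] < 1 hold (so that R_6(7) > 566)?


E[X] = C(566, 7) · 6^{1 − 21} = 3557206237959440 · 6^{−20} = 3557206237959440/3656158440062976.
As a reduced fraction: E[X] = 222325389872465/228509902503936 ≈ 0.9729355.
Is E[X] < 1? YES.
Since E[X] < 1, there exists a 6-coloring of K_{566} with no monochromatic K_7; hence R_6(7) > 566.

E[X] = 222325389872465/228509902503936 ≈ 0.9729355; E[X] < 1, so R_6(7) > 566.


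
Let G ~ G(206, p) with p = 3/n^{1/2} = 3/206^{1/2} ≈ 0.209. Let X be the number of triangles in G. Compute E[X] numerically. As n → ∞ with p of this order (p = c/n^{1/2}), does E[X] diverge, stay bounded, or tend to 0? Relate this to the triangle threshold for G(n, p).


Number of potential triangles: C(206, 3) = 1435820.
Each occurs with probability p³ ≈ (0.209)³ ≈ 9.13194e-03.
By linearity: E[X] = C(206, 3)·p³ ≈ 1435820 · 9.13194e-03 ≈ 13111.819.
Since α = 1/2 < 1, p = c/n^{1/2} ≫ 1/n is above the triangle threshold p ~ 1/n. Asymptotically E[X] ~ (c³/6)·n^{3(1−α)} = (3³/6)·n^{1.5} → ∞; triangles are abundant w.h.p.

E[X] ≈ 13111.819; in regime p = Θ(1/n^{1/2}) E[X] diverges (above the triangle threshold p ~ 1/n).


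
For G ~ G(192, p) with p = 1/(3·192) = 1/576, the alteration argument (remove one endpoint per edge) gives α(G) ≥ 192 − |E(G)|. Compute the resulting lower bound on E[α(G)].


E[|E(G)|] = C(192, 2)·p = 18336 · (1/576) = 191/6.
E[α(G)] ≥ n − E[|E(G)|] = 192 − 191/6 = 961/6.
Numerically: ≈ 160.166667.
(This is only a lower bound; the true E[α(G)] may be larger.)

E[α(G)] ≥ 961/6 ≈ 160.166667.


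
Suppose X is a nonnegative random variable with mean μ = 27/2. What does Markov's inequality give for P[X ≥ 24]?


μ = E[X] = 27/2, a = 24.
Markov: P[X ≥ 24] ≤ μ/a = (27/2)/24 = 9/16.
Numerically: ≈ 0.562500.
(Since a = 24 > μ = 13.500000, the bound 9/16 is < 1 and informative.)

P[X ≥ 24] ≤ 9/16 ≈ 0.562500.


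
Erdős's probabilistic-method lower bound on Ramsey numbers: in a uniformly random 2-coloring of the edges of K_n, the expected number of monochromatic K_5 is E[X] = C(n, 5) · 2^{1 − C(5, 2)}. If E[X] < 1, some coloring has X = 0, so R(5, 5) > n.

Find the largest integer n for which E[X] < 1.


We need C(n, 5) · 2^{1 − 10} < 1, i.e. C(n, 5) < 2^{10 − 1} = 512.
Check values of n near the boundary:
  n = 8: C(8, 5) = 56; 56 < 512? YES
  n = 9: C(9, 5) = 126; 126 < 512? YES
  n = 10: C(10, 5) = 252; 252 < 512? YES
  n = 11: C(11, 5) = 462; 462 < 512? YES
  n = 12: C(12, 5) = 792; 792 < 512? NO
  n = 13: C(13, 5) = 1287; 1287 < 512? NO
The largest n with C(n, 5) < 512 is n = 11 (where E[X] = 231/256 ≈ 0.902). Hence R(5, 5) > 11, i.e. R(5, 5) ≥ 12.

Largest n = 11; hence R(5, 5) > 11.


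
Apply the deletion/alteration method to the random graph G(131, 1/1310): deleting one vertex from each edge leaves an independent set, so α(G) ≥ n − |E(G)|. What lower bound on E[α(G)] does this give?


E[|E(G)|] = C(131, 2)·p = 8515 · (1/1310) = 13/2.
E[α(G)] ≥ n − E[|E(G)|] = 131 − 13/2 = 249/2.
Numerically: ≈ 124.5000.
(This is only a lower bound; the true E[α(G)] may be larger.)

E[α(G)] ≥ 249/2 ≈ 124.5000.


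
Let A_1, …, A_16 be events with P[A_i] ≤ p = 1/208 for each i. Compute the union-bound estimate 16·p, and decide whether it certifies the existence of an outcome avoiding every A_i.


Union bound: P[∪_{i=1}^{16} A_i] ≤ Σ_i P[A_i] ≤ 16·p = 16·(1/208) = 1/13.
Numerically: 1/13 ≈ 0.0769231.
Is 1/13 < 1? YES.
Since P[∪ A_i] ≤ 1/13 < 1, the complement has P[∩ A_i^c] ≥ 1 − 1/13 = 12/13 > 0, so some outcome avoids every A_i.

16·p = 1/13 ≈ 0.0769231; existence CERTIFIED by the union bound.


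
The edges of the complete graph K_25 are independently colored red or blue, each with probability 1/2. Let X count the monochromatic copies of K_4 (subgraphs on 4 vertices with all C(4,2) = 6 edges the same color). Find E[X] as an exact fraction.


Let X = Σ_S X_S over the C(25, 4) = 12650 subsets S of size 4, where X_S = 1 if the K_4 on S is monochromatic.
For a fixed S, the K_4 on S has C(4, 2) = 6 edges. P[all 6 edges red] = (1/2)^6, and likewise for blue, so P[monochromatic] = 2·(1/2)^6 = 2^{1 − 6} = 1/32.
By linearity: E[X] = C(25, 4) · 2^{1 − 6} = 12650 · 1/32 = 6325/16.
Numerically: E[X] ≈ 395.312500.

E[X] = C(25,4)·2^(1−C(4,2)) = 6325/16 ≈ 395.312500.


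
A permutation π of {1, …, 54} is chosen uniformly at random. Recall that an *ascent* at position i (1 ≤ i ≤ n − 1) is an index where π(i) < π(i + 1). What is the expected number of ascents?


Write X = Σ X_I over i = 1, …, 53, with X_I the indicator of one ascent.
There are 53 indicators.
For each fixed i, the pair (π(i), π(i+1)) is a uniformly random ordered pair of distinct values from {1, …, 54}; by symmetry P[π(i) < π(i+1)] = 1/2.
By linearity: E[X] = 53 · (1/2) = (54 − 1) · (1/2) = 53/2 ≈ 26.50000.

E[X] = 53/2 = 26.50000.


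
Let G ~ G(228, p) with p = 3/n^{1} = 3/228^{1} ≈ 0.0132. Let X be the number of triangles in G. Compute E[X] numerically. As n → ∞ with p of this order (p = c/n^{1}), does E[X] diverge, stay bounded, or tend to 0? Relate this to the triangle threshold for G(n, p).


Number of potential triangles: C(228, 3) = 1949476.
Each occurs with probability p³ ≈ (0.0132)³ ≈ 2.27803e-06.
By linearity: E[X] = C(228, 3)·p³ ≈ 1949476 · 2.27803e-06 ≈ 4.441.
Here α = 1, so p = 3/n is exactly at the triangle threshold p ~ 1/n. Asymptotically E[X] → c³/6 = 3³/6 = 9/2 ≈ 4.500, a bounded constant. In this regime the triangle count is asymptotically Poisson(c³/6).

E[X] ≈ 4.441; in regime p = Θ(1/n^{1}) E[X] stays bounded (at the triangle threshold p ~ 1/n).


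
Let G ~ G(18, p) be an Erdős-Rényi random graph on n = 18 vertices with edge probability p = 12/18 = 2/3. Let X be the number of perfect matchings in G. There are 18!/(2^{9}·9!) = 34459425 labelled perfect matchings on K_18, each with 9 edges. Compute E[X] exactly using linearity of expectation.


K_18 has 18!/(2^{9}·9!) = 34459425 labelled perfect matchings.
For each such perfect matching H, let X_H = 1 if all 9 edges of H are present in G. Then P[X_H = 1] = p^{9} = (2/3)^{9} = 512/19683.
By linearity: E[X] = Σ_H E[X_H] = 34459425 · p^{9} = 34459425 · 512/19683 = 217817600/243.
Numerically: E[X] ≈ 8.96e+05.

E[X] = 34459425 · (2/3)^{9} = 217817600/243 ≈ 8.96e+05.


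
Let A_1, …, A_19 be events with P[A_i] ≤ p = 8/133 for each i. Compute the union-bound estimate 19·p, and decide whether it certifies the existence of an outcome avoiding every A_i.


Union bound: P[∪_{i=1}^{19} A_i] ≤ Σ_i P[A_i] ≤ 19·p = 19·(8/133) = 8/7.
Numerically: 8/7 ≈ 1.1429.
Is 8/7 < 1? NO.
Since the bound 8/7 is ≥ 1, the union bound is uninformative here; it does NOT by itself certify existence.

19·p = 8/7 ≈ 1.1429; existence NOT certified by the union bound.


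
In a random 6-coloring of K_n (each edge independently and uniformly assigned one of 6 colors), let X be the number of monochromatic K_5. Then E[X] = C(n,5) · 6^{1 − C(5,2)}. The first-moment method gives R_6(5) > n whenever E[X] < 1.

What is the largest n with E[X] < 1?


We need C(n, 5) · 6^{1 − 10} < 1, i.e. C(n, 5) < 6^{10 − 1} = 10077696.
Check values of n near the boundary:
  n = 62: C(62, 5) = 6471002; 6471002 < 10077696? YES
  n = 63: C(63, 5) = 7028847; 7028847 < 10077696? YES
  n = 64: C(64, 5) = 7624512; 7624512 < 10077696? YES
  n = 65: C(65, 5) = 8259888; 8259888 < 10077696? YES
  n = 66: C(66, 5) = 8936928; 8936928 < 10077696? YES
  n = 67: C(67, 5) = 9657648; 9657648 < 10077696? YES
  n = 68: C(68, 5) = 10424128; 10424128 < 10077696? NO
  n = 69: C(69, 5) = 11238513; 11238513 < 10077696? NO
  n = 70: C(70, 5) = 12103014; 12103014 < 10077696? NO
The largest n with C(n, 5) < 10077696 is n = 67 (where E[X] = 67067/69984 ≈ 0.9583). Hence R_6(5) > 67, i.e. R_6(5) ≥ 68.

Largest n = 67; hence R_6(5) > 67.


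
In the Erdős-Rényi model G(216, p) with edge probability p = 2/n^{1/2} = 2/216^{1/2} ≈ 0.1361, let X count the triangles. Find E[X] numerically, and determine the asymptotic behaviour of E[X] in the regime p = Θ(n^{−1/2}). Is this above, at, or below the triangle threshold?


Number of potential triangles: C(216, 3) = 1656360.
Each occurs with probability p³ ≈ (0.1361)³ ≈ 2.520051e-03.
By linearity: E[X] = C(216, 3)·p³ ≈ 1656360 · 2.520051e-03 ≈ 4174.1120.
Since α = 1/2 < 1, p = c/n^{1/2} ≫ 1/n is above the triangle threshold p ~ 1/n. Asymptotically E[X] ~ (c³/6)·n^{3(1−α)} = (2³/6)·n^{1.5} → ∞; triangles are abundant w.h.p.

E[X] ≈ 4174.1120; in regime p = Θ(1/n^{1/2}) E[X] diverges (above the triangle threshold p ~ 1/n).


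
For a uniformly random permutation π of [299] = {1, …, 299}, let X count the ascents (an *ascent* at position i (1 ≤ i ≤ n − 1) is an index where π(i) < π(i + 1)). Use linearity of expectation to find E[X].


Write X = Σ X_I over i = 1, …, 298, with X_I the indicator of one ascent.
There are 298 indicators.
For each fixed i, the pair (π(i), π(i+1)) is a uniformly random ordered pair of distinct values from {1, …, 299}; by symmetry P[π(i) < π(i+1)] = 1/2.
By linearity: E[X] = 298 · (1/2) = (299 − 1) · (1/2) = 149 ≈ 149.0000.

E[X] = 149 = 149.0000.


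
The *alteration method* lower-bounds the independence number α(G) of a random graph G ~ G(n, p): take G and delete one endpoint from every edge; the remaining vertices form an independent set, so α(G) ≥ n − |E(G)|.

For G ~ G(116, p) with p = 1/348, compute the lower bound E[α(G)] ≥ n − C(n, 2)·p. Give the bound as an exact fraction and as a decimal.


E[|E(G)|] = C(116, 2)·p = 6670 · (1/348) = 115/6.
E[α(G)] ≥ n − E[|E(G)|] = 116 − 115/6 = 581/6.
Numerically: ≈ 96.8333.
(This is only a lower bound; the true E[α(G)] may be larger.)

E[α(G)] ≥ 581/6 ≈ 96.8333.


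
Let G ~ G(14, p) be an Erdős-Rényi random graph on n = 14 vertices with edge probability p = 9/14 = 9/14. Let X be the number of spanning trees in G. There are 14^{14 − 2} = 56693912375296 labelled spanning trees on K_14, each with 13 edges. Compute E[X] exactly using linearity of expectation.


K_14 has 14^{14 − 2} = 56693912375296 labelled spanning trees.
For each such spanning tree H, let X_H = 1 if all 13 edges of H are present in G. Then P[X_H = 1] = p^{13} = (9/14)^{13} = 2541865828329/793714773254144.
By linearity: E[X] = Σ_H E[X_H] = 56693912375296 · p^{13} = 56693912375296 · 2541865828329/793714773254144 = 2541865828329/14.
Numerically: E[X] ≈ 1.82e+11.

E[X] = 56693912375296 · (9/14)^{13} = 2541865828329/14 ≈ 1.82e+11.


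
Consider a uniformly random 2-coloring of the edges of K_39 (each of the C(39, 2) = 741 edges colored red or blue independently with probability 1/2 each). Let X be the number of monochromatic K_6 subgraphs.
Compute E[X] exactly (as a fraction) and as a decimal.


Let X = Σ_S X_S over the C(39, 6) = 3262623 subsets S of size 6, where X_S = 1 if the K_6 on S is monochromatic.
For a fixed S, the K_6 on S has C(6, 2) = 15 edges. P[all 15 edges red] = (1/2)^15, and likewise for blue, so P[monochromatic] = 2·(1/2)^15 = 2^{1 − 15} = 1/16384.
By linearity of expectation: E[X] = C(39, 6) · 2^{1 − 15} = 3262623 · 1/16384 = 3262623/16384.
Numerically: E[X] ≈ 199.135.

E[X] = C(39,6)·2^(1−C(6,2)) = 3262623/16384 ≈ 199.135.


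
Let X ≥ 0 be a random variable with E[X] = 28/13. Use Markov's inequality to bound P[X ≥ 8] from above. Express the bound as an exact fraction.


μ = E[X] = 28/13, a = 8.
Markov: P[X ≥ 8] ≤ μ/a = (28/13)/8 = 7/26.
Numerically: ≈ 0.269.
(Since a = 8 > μ = 2.154, the bound 7/26 is < 1 and informative.)

P[X ≥ 8] ≤ 7/26 ≈ 0.269.


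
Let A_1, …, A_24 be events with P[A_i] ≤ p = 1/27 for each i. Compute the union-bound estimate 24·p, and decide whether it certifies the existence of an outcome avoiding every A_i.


Union bound: P[∪_{i=1}^{24} A_i] ≤ Σ_i P[A_i] ≤ 24·p = 24·(1/27) = 8/9.
Numerically: 8/9 ≈ 0.8888889.
Is 8/9 < 1? YES.
Since P[∪ A_i] ≤ 8/9 < 1, the complement has P[∩ A_i^c] ≥ 1 − 8/9 = 1/9 > 0, so some outcome avoids every A_i.

24·p = 8/9 ≈ 0.8888889; existence CERTIFIED by the union bound.


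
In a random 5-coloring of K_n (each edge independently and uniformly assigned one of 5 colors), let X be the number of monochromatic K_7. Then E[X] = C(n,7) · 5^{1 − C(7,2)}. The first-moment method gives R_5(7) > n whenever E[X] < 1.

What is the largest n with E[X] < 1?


We need C(n, 7) · 5^{1 − 21} < 1, i.e. C(n, 7) < 5^{21 − 1} = 95367431640625.
Check values of n near the boundary:
  n = 332: C(332, 7) = 82772214646616; 82772214646616 < 95367431640625? YES
  n = 333: C(333, 7) = 84549532139028; 84549532139028 < 95367431640625? YES
  n = 334: C(334, 7) = 86359460961576; 86359460961576 < 95367431640625? YES
  n = 335: C(335, 7) = 88202498238195; 88202498238195 < 95367431640625? YES
  n = 336: C(336, 7) = 90079147136880; 90079147136880 < 95367431640625? YES
  n = 337: C(337, 7) = 91989916924632; 91989916924632 < 95367431640625? YES
  n = 338: C(338, 7) = 93935323022736; 93935323022736 < 95367431640625? YES
  n = 339: C(339, 7) = 95915887062372; 95915887062372 < 95367431640625? NO
The largest n with C(n, 7) < 95367431640625 is n = 338 (where E[X] = 93935323022736/95367431640625 ≈ 0.9850). Hence R_5(7) > 338, i.e. R_5(7) ≥ 339.

Largest n = 338; hence R_5(7) > 338.


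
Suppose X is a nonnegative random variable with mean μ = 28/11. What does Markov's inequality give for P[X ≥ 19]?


μ = E[X] = 28/11, a = 19.
Markov: P[X ≥ 19] ≤ μ/a = (28/11)/19 = 28/209.
Numerically: ≈ 0.133971.
(Since a = 19 > μ = 2.545455, the bound 28/209 is < 1 and informative.)

P[X ≥ 19] ≤ 28/209 ≈ 0.133971.


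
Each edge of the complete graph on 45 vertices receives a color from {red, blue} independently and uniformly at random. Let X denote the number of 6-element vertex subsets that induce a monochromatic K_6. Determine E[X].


Let X = Σ_S X_S over the C(45, 6) = 8145060 subsets S of size 6, where X_S = 1 if the K_6 on S is monochromatic.
For a fixed S, the K_6 on S has C(6, 2) = 15 edges. P[all 15 edges red] = (1/2)^15, and likewise for blue, so P[monochromatic] = 2·(1/2)^15 = 2^{1 − 15} = 1/16384.
Summing: E[X] = C(45, 6) · 2^{1 − 15} = 8145060 · 1/16384 = 2036265/4096.
Numerically: E[X] ≈ 497.13501.

E[X] = C(45,6)·2^(1−C(6,2)) = 2036265/4096 ≈ 497.13501.


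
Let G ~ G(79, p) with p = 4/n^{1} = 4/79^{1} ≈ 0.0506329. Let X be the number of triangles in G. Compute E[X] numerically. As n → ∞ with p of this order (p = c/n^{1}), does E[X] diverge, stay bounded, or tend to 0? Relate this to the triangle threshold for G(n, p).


Number of potential triangles: C(79, 3) = 79079.
Each occurs with probability p³ ≈ (0.0506329)³ ≈ 1.29807175e-04.
By linearity: E[X] = C(79, 3)·p³ ≈ 79079 · 1.29807175e-04 ≈ 10.265022.
Here α = 1, so p = 4/n is exactly at the triangle threshold p ~ 1/n. Asymptotically E[X] → c³/6 = 4³/6 = 32/3 ≈ 10.666667, a bounded constant. In this regime the triangle count is asymptotically Poisson(c³/6).

E[X] ≈ 10.265022; in regime p = Θ(1/n^{1}) E[X] stays bounded (at the triangle threshold p ~ 1/n).


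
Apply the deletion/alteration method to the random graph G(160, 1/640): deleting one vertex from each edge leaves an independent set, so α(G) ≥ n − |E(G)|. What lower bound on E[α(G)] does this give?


E[|E(G)|] = C(160, 2)·p = 12720 · (1/640) = 159/8.
E[α(G)] ≥ n − E[|E(G)|] = 160 − 159/8 = 1121/8.
Numerically: ≈ 140.12500.
(This is only a lower bound; the true E[α(G)] may be larger.)

E[α(G)] ≥ 1121/8 ≈ 140.12500.


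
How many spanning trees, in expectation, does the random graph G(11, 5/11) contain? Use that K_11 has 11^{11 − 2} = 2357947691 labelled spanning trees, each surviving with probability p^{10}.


K_11 has 11^{11 − 2} = 2357947691 labelled spanning trees.
For each such spanning tree H, let X_H = 1 if all 10 edges of H are present in G. Then P[X_H = 1] = p^{10} = (5/11)^{10} = 9765625/25937424601.
By linearity: E[X] = Σ_H E[X_H] = 2357947691 · p^{10} = 2357947691 · 9765625/25937424601 = 9765625/11.
Numerically: E[X] ≈ 8.878e+05.

E[X] = 2357947691 · (5/11)^{10} = 9765625/11 ≈ 8.878e+05.


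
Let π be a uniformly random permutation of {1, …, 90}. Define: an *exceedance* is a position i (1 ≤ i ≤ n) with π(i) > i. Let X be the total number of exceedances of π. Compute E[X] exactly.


Write X = Σ_{i=1}^{90} X_i, where X_i = 1_{π(i) > i}.
For each fixed i, π(i) is uniform over {1, …, 90} (marginal of a uniform permutation), so P[π(i) > i] = (n − i)/n. Summing: Σ_{i=1}^{90} (n − i)/n = (0 + 1 + … + 89)/90 = 90(90 − 1)/(2·90) = (90 − 1)/2.
Hence E[X] = Σ_{i=1}^{90} (90 − i)/90 = 89/2 ≈ 44.5000.

E[X] = 89/2 = 44.5000.


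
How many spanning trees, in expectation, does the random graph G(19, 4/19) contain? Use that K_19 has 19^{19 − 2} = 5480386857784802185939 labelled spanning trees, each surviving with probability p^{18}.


K_19 has 19^{19 − 2} = 5480386857784802185939 labelled spanning trees.
For each such spanning tree H, let X_H = 1 if all 18 edges of H are present in G. Then P[X_H = 1] = p^{18} = (4/19)^{18} = 68719476736/104127350297911241532841.
By linearity of expectation: E[X] = Σ_H E[X_H] = 5480386857784802185939 · p^{18} = 5480386857784802185939 · 68719476736/104127350297911241532841 = 68719476736/19.
Numerically: E[X] ≈ 3.617e+09.

E[X] = 5480386857784802185939 · (4/19)^{18} = 68719476736/19 ≈ 3.617e+09.


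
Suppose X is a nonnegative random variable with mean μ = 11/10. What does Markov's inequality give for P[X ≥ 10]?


μ = E[X] = 11/10, a = 10.
Markov: P[X ≥ 10] ≤ μ/a = (11/10)/10 = 11/100.
Numerically: ≈ 0.1100.
(Since a = 10 > μ = 1.1000, the bound 11/100 is < 1 and informative.)

P[X ≥ 10] ≤ 11/100 ≈ 0.1100.


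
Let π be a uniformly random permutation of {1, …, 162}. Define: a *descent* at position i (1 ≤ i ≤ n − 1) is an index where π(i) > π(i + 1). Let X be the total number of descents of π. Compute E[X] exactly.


Write X = Σ X_I over i = 1, …, 161, with X_I the indicator of one descent.
There are 161 indicators.
For each fixed i, the pair (π(i), π(i+1)) is a uniformly random ordered pair of distinct values from {1, …, 162}; by symmetry P[π(i) > π(i+1)] = 1/2.
By linearity: E[X] = 161 · (1/2) = (162 − 1) · (1/2) = 161/2 ≈ 80.50000.

E[X] = 161/2 = 80.50000.


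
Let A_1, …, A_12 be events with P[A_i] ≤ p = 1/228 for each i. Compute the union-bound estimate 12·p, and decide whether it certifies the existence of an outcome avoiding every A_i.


Union bound: P[∪_{i=1}^{12} A_i] ≤ Σ_i P[A_i] ≤ 12·p = 12·(1/228) = 1/19.
Numerically: 1/19 ≈ 0.0526.
Is 1/19 < 1? YES.
Since P[∪ A_i] ≤ 1/19 < 1, the complement has P[∩ A_i^c] ≥ 1 − 1/19 = 18/19 > 0, so some outcome avoids every A_i.

12·p = 1/19 ≈ 0.0526; existence CERTIFIED by the union bound.


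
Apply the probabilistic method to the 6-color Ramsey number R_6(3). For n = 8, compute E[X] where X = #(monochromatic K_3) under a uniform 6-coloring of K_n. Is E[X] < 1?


E[X] = C(8, 3) · 6^{1 − 3} = 56 · 6^{−2} = 56/36.
As a reduced fraction: E[X] = 14/9 ≈ 1.555556.
Is E[X] < 1? NO.
Since E[X] ≥ 1, the first-moment bound is inconclusive at n = 8; it does NOT by itself certify R_6(3) > 8.

E[X] = 14/9 ≈ 1.555556; E[X] ≥ 1; first-moment method inconclusive here.


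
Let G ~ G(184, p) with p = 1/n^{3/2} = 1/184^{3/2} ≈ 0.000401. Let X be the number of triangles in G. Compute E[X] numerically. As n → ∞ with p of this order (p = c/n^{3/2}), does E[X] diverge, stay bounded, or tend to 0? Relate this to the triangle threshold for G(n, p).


Number of potential triangles: C(184, 3) = 1021384.
Each occurs with probability p³ ≈ (0.000401)³ ≈ 6.43161e-11.
By linearity: E[X] = C(184, 3)·p³ ≈ 1021384 · 6.43161e-11 ≈ 0.000.
Since α = 3/2 > 1, p = c/n^{3/2} = o(1/n) is below the triangle threshold p ~ 1/n. Asymptotically E[X] ~ (c³/6)·n^{3(1−α)} = (1³/6)·n^{-1.5} → 0, so by Markov's inequality G has no triangles w.h.p.

E[X] ≈ 0.000; in regime p = Θ(1/n^{3/2}) E[X] tends to 0 (below the triangle threshold p ~ 1/n).


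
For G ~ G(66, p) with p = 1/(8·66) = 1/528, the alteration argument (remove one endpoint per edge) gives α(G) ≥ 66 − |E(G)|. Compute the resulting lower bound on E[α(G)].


E[|E(G)|] = C(66, 2)·p = 2145 · (1/528) = 65/16.
E[α(G)] ≥ n − E[|E(G)|] = 66 − 65/16 = 991/16.
Numerically: ≈ 61.938.
(This is only a lower bound; the true E[α(G)] may be larger.)

E[α(G)] ≥ 991/16 ≈ 61.938.


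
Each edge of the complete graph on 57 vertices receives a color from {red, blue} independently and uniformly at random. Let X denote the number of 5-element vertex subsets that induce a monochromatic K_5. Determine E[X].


Let X = Σ_S X_S over the C(57, 5) = 4187106 subsets S of size 5, where X_S = 1 if the K_5 on S is monochromatic.
For a fixed S, the K_5 on S has C(5, 2) = 10 edges. P[all 10 edges red] = (1/2)^10, and likewise for blue, so P[monochromatic] = 2·(1/2)^10 = 2^{1 − 10} = 1/512.
Summing: E[X] = C(57, 5) · 2^{1 − 10} = 4187106 · 1/512 = 2093553/256.
Numerically: E[X] ≈ 8177.941406.

E[X] = C(57,5)·2^(1−C(5,2)) = 2093553/256 ≈ 8177.941406.


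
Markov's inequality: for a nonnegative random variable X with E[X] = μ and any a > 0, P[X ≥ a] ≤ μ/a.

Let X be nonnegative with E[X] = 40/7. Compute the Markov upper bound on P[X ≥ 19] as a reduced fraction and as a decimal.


μ = E[X] = 40/7, a = 19.
Markov: P[X ≥ 19] ≤ μ/a = (40/7)/19 = 40/133.
Numerically: ≈ 0.300752.
(Since a = 19 > μ = 5.714286, the bound 40/133 is < 1 and informative.)

P[X ≥ 19] ≤ 40/133 ≈ 0.300752.


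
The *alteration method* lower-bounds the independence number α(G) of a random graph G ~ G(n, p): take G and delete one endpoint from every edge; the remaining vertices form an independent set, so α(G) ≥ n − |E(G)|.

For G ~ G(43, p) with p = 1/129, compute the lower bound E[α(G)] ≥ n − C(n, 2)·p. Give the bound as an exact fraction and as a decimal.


E[|E(G)|] = C(43, 2)·p = 903 · (1/129) = 7.
E[α(G)] ≥ n − E[|E(G)|] = 43 − 7 = 36.
Numerically: ≈ 36.000.
(This is only a lower bound; the true E[α(G)] may be larger.)

E[α(G)] ≥ 36 ≈ 36.000.


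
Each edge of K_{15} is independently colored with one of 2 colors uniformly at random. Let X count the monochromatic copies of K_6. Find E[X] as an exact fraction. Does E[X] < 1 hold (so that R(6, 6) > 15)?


E[X] = C(15, 6) · 2^{1 − 15} = 5005 · 2^{−14} = 5005/16384.
As a reduced fraction: E[X] = 5005/16384 ≈ 0.3055.
Is E[X] < 1? YES.
Since E[X] < 1, there exists a 2-coloring of K_{15} with no monochromatic K_6; hence R(6, 6) > 15.

E[X] = 5005/16384 ≈ 0.3055; E[X] < 1, so R(6, 6) > 15.


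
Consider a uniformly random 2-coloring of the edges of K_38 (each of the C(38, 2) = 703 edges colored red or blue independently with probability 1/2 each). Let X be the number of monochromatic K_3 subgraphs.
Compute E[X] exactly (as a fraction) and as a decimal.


Let X = Σ_S X_S over the C(38, 3) = 8436 subsets S of size 3, where X_S = 1 if the K_3 on S is monochromatic.
For a fixed S, the K_3 on S has C(3, 2) = 3 edges. P[all 3 edges red] = (1/2)^3, and likewise for blue, so P[monochromatic] = 2·(1/2)^3 = 2^{1 − 3} = 1/4.
By linearity of expectation: E[X] = C(38, 3) · 2^{1 − 3} = 8436 · 1/4 = 2109.
Numerically: E[X] ≈ 2109.000.

E[X] = C(38,3)·2^(1−C(3,2)) = 2109 ≈ 2109.000.


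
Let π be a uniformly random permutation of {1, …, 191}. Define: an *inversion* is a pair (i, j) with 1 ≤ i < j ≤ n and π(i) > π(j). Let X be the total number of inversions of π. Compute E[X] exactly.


Write X = Σ X_I over the C(191, 2) = 18145 pairs i < j, with X_I the indicator of one inversion.
There are 18145 indicators.
For each fixed pair i < j, the values π(i) and π(j) are two distinct elements of {1, …, 191} in uniformly random order; by symmetry P[π(i) > π(j)] = 1/2.
By linearity: E[X] = 18145 · (1/2) = C(191, 2) · (1/2) = 18145/2 = 18145/2 ≈ 9072.50000.

E[X] = 18145/2 = 9072.50000.


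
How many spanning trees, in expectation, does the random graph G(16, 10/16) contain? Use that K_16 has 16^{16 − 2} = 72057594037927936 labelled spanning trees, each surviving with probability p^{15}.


K_16 has 16^{16 − 2} = 72057594037927936 labelled spanning trees.
For each such spanning tree H, let X_H = 1 if all 15 edges of H are present in G. Then P[X_H = 1] = p^{15} = (5/8)^{15} = 30517578125/35184372088832.
Summing the indicators: E[X] = Σ_H E[X_H] = 72057594037927936 · p^{15} = 72057594037927936 · 30517578125/35184372088832 = 62500000000000.
Numerically: E[X] ≈ 6.25e+13.

E[X] = 72057594037927936 · (5/8)^{15} = 62500000000000 ≈ 6.25e+13.


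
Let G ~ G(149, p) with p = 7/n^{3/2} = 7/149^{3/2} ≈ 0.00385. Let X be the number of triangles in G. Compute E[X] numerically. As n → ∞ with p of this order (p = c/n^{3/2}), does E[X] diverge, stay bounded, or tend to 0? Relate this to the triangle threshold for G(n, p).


Number of potential triangles: C(149, 3) = 540274.
Each occurs with probability p³ ≈ (0.00385)³ ≈ 5.70106e-08.
By linearity: E[X] = C(149, 3)·p³ ≈ 540274 · 5.70106e-08 ≈ 0.031.
Since α = 3/2 > 1, p = c/n^{3/2} = o(1/n) is below the triangle threshold p ~ 1/n. Asymptotically E[X] ~ (c³/6)·n^{3(1−α)} = (7³/6)·n^{-1.5} → 0, so by Markov's inequality G has no triangles w.h.p.

E[X] ≈ 0.031; in regime p = Θ(1/n^{3/2}) E[X] tends to 0 (below the triangle threshold p ~ 1/n).


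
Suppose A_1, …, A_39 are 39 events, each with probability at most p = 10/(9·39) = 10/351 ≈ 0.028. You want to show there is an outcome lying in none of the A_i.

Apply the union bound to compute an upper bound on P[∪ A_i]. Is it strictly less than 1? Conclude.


Union bound: P[∪_{i=1}^{39} A_i] ≤ Σ_i P[A_i] ≤ 39·p = 39·(10/351) = 10/9.
Numerically: 10/9 ≈ 1.111.
Is 10/9 < 1? NO.
Since the bound 10/9 is ≥ 1, the union bound is uninformative here; it does NOT by itself certify existence.

39·p = 10/9 ≈ 1.111; existence NOT certified by the union bound.


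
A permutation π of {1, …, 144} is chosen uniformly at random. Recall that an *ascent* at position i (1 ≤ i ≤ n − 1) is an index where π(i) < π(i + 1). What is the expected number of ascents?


Write X = Σ X_I over i = 1, …, 143, with X_I the indicator of one ascent.
There are 143 indicators.
For each fixed i, the pair (π(i), π(i+1)) is a uniformly random ordered pair of distinct values from {1, …, 144}; by symmetry P[π(i) < π(i+1)] = 1/2.
By linearity: E[X] = 143 · (1/2) = (144 − 1) · (1/2) = 143/2 ≈ 71.50000.

E[X] = 143/2 = 71.50000.


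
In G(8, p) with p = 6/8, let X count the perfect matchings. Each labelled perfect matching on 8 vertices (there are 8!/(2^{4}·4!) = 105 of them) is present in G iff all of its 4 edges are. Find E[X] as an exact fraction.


K_8 has 8!/(2^{4}·4!) = 105 labelled perfect matchings.
For each such perfect matching H, let X_H = 1 if all 4 edges of H are present in G. Then P[X_H = 1] = p^{4} = (3/4)^{4} = 81/256.
By linearity: E[X] = Σ_H E[X_H] = 105 · p^{4} = 105 · 81/256 = 8505/256.
Numerically: E[X] ≈ 33.2.

E[X] = 105 · (3/4)^{4} = 8505/256 ≈ 33.2.


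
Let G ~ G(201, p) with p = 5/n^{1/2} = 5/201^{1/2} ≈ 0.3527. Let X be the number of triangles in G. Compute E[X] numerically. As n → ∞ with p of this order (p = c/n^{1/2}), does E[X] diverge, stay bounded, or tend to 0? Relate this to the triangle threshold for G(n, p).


Number of potential triangles: C(201, 3) = 1333300.
Each occurs with probability p³ ≈ (0.3527)³ ≈ 4.386478e-02.
By linearity: E[X] = C(201, 3)·p³ ≈ 1333300 · 4.386478e-02 ≈ 58484.9073.
Since α = 1/2 < 1, p = c/n^{1/2} ≫ 1/n is above the triangle threshold p ~ 1/n. Asymptotically E[X] ~ (c³/6)·n^{3(1−α)} = (5³/6)·n^{1.5} → ∞; triangles are abundant w.h.p.

E[X] ≈ 58484.9073; in regime p = Θ(1/n^{1/2}) E[X] diverges (above the triangle threshold p ~ 1/n).


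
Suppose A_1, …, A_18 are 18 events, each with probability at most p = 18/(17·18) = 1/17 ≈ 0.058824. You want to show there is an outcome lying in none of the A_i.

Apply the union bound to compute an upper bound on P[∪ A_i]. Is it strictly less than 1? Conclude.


Union bound: P[∪_{i=1}^{18} A_i] ≤ Σ_i P[A_i] ≤ 18·p = 18·(1/17) = 18/17.
Numerically: 18/17 ≈ 1.058824.
Is 18/17 < 1? NO.
Since the bound 18/17 is ≥ 1, the union bound is uninformative here; it does NOT by itself certify existence.

18·p = 18/17 ≈ 1.058824; existence NOT certified by the union bound.


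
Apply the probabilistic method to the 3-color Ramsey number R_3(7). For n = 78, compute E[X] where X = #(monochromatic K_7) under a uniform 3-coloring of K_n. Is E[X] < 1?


E[X] = C(78, 7) · 3^{1 − 21} = 2641902120 · 3^{−20} = 2641902120/3486784401.
As a reduced fraction: E[X] = 293544680/387420489 ≈ 0.758.
Is E[X] < 1? YES.
Since E[X] < 1, there exists a 3-coloring of K_{78} with no monochromatic K_7; hence R_3(7) > 78.

E[X] = 293544680/387420489 ≈ 0.758; E[X] < 1, so R_3(7) > 78.
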